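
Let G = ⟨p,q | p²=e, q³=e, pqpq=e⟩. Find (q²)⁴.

Compute successive powers of (q²), reducing at each step:
  (q²)²: (q²) · q² = q
  (q²)³: q · q² = e
  (q²)⁴: e · q² = q²

Answer: q²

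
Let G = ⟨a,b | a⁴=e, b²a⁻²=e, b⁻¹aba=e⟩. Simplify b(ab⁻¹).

Compute b · (ab⁻¹) by multiplying left to right and reducing via the relations at each step:
  b · a = ab⁻¹
  (ab⁻¹) · b⁻¹ = a³

Answer: a³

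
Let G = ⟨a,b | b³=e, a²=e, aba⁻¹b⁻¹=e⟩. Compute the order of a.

Compute successive powers until reaching e:
  a¹ = a, a² = e.
The smallest positive k with aᵏ = e is 2.

Answer: 2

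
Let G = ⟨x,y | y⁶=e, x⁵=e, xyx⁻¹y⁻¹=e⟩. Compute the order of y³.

Compute successive powers until reaching e:
  (y³)¹ = y³, (y³)² = e.
The smallest positive k with (y³)ᵏ = e is 2.

Answer: 2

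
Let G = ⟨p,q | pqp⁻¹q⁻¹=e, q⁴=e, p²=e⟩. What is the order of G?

Enumerate words in the generators, reducing via the relations: the distinct elements are
  {e, p, q, pq, q², q³, pq², pq³}.
No further products give new elements, so |G| = 8.

Answer: 8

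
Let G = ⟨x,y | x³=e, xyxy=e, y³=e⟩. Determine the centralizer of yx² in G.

⟨yx²⟩ ⊆ C_G(yx²) since powers of yx² commute with yx²; so |C_G(yx²)| ≥ |⟨yx²⟩| = 3.
By orbit–stabilizer, |C_G(yx²)| = |G| / |conj. class of yx²| = 12 / 4 = 3.
The 3 elements commuting with yx² are {e, xy², yx²}.

Answer: {e, xy², yx²}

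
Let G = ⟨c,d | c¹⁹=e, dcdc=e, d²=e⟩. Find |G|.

Enumerate words in the generators, reducing via the relations: the distinct elements are
  {c, d, e, cd, c², c³, c⁴, c⁵, c⁶, c⁷, c⁸, c⁹, c²d, c³d, c¹², c¹³, c¹¹, c¹⁰, c¹⁴, c¹⁵, c¹⁶, c¹⁷, c¹⁸, c⁴d, c⁵d, c⁶d, c⁷d, c⁸d, c⁹d, c¹²d, c¹³d, c¹¹d, c¹⁰d, c¹⁴d, c¹⁵d, c¹⁶d, c¹⁷d, c¹⁸d}.
No further products give new elements, so |G| = 38.

Answer: 38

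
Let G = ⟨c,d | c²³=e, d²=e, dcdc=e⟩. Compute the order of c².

Compute successive powers until reaching e:
  (c²)¹ = c², (c²)² = c⁴, (c²)³ = c⁶, (c²)⁴ = c⁸, (c²)⁵ = c¹⁰, (c²)⁶ = c¹², (c²)⁷ = c¹⁴, (c²)⁸ = c¹⁶, (c²)⁹ = c¹⁸, (c²)¹⁰ = c²⁰, (c²)¹¹ = c²², (c²)¹² = c, (c²)¹³ = c³, (c²)¹⁴ = c⁵, (c²)¹⁵ = c⁷, (c²)¹⁶ = c⁹, (c²)¹⁷ = c¹¹, (c²)¹⁸ = c¹³, (c²)¹⁹ = c¹⁵, (c²)²⁰ = c¹⁷, (c²)²¹ = c¹⁹, (c²)²² = c²¹, (c²)²³ = e.
The smallest positive k with (c²)ᵏ = e is 23.

Answer: 23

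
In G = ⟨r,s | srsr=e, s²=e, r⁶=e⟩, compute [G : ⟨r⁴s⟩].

First find ord(r⁴s) by computing successive powers:
  (r⁴s)¹ = r⁴s, (r⁴s)² = e.
So |⟨r⁴s⟩| = ord(r⁴s) = 2. With |G| = 12, by Lagrange [G : ⟨r⁴s⟩] = 12/2 = 6.

Answer: 6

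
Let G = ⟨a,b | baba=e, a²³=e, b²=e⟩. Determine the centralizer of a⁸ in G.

⟨a⁸⟩ ⊆ C_G(a⁸) since powers of a⁸ commute with a⁸; so |C_G(a⁸)| ≥ |⟨a⁸⟩| = 23.
By orbit–stabilizer, |C_G(a⁸)| = |G| / |conj. class of a⁸| = 46 / 2 = 23.
The 23 elements commuting with a⁸ are {e, a, a², a³, a⁴, a⁵, a⁶, a⁷, a⁸, a⁹, a¹⁰, a¹¹, a¹², a¹³, a¹⁴, a¹⁵, a¹⁶, a¹⁷, a¹⁸, a¹⁹, a²⁰, a²¹, a²²}.

Answer: {e, a, a², a³, a⁴, a⁵, a⁶, a⁷, a⁸, a⁹, a¹⁰, a¹¹, a¹², a¹³, a¹⁴, a¹⁵, a¹⁶, a¹⁷, a¹⁸, a¹⁹, a²⁰, a²¹, a²²}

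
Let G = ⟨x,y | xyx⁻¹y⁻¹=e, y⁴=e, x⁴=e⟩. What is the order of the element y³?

Compute successive powers until reaching e:
  (y³)¹ = y³, (y³)² = y², (y³)³ = y, (y³)⁴ = e.
The smallest positive k with (y³)ᵏ = e is 4.

Answer: 4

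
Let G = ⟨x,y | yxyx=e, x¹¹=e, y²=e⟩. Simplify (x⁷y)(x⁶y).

Compute (x⁷y) · (x⁶y) by multiplying left to right and reducing via the relations at each step:
  (x⁷y) · x⁶ = xy
  (xy) · y = x

Answer: x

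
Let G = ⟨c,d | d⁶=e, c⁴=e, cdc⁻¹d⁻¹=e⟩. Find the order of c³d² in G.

Compute successive powers until reaching e:
  (c³d²)¹ = c³d², (c³d²)² = c²d⁴, (c³d²)³ = c, (c³d²)⁴ = d², (c³d²)⁵ = c³d⁴, (c³d²)⁶ = c², (c³d²)⁷ = cd², (c³d²)⁸ = d⁴, (c³d²)⁹ = c³, (c³d²)¹⁰ = c²d², (c³d²)¹¹ = cd⁴, (c³d²)¹² = e.
The smallest positive k with (c³d²)ᵏ = e is 12.

Answer: 12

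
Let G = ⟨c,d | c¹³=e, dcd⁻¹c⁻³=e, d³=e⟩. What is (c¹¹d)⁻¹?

The order of (c¹¹d) is 3 (smallest k with (c¹¹d)ᵏ = e), so (c¹¹d)⁻¹ = (c¹¹d)² = c⁵d².
Check: (c¹¹d) · (c⁵d²) → (c¹¹d) · c⁵ = d;   d · d² = e, giving e as required.

Answer: c⁵d²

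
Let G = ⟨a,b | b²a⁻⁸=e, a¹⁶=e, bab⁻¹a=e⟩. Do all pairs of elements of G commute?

a·b = ab but b·a = a⁷b⁻¹, so a·b ≠ b·a and G is not abelian.

Answer: No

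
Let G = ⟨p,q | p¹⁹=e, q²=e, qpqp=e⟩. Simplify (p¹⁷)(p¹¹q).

Compute (p¹⁷) · (p¹¹q) by multiplying left to right and reducing via the relations at each step:
  (p¹⁷) · p¹¹ = p⁹
  (p⁹) · q = p⁹q

Answer: p⁹q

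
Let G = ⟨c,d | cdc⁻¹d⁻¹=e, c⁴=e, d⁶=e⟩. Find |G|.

Enumerate words in the generators, reducing via the relations: the distinct elements are
  {c, d, e, cd, c², c³, d², d³, d⁴, d⁵, cd², cd³, cd⁴, cd⁵, c²d, c³d, c²d², c²d³, c²d⁴, c²d⁵, c³d², c³d³, c³d⁴, c³d⁵}.
No further products give new elements, so |G| = 24.

Answer: 24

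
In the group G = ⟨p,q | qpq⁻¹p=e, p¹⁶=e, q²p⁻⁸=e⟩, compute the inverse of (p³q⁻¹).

The order of (p³q⁻¹) is 4 (smallest k with (p³q⁻¹)ᵏ = e), so (p³q⁻¹)⁻¹ = (p³q⁻¹)³ = p³q.
Check: (p³q⁻¹) · (p³q) → (p³q⁻¹) · p³ = q⁻¹;   (q⁻¹) · q = e, giving e as required.

Answer: p³q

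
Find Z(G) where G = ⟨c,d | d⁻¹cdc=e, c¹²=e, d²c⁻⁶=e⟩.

An element z ∈ Z(G) iff z commutes with every generator.
For example c⁶ is central: (c⁶)·c = c⁷ = c·(c⁶); (c⁶)·d = d⁻¹ = d·(c⁶).
Whereas c ∉ Z(G) since c·d = cd ≠ c⁵d⁻¹ = d·c.
Checking each of the 24 elements this way gives Z(G) = {e, c⁶}, of order 2.

Answer: {e, c⁶}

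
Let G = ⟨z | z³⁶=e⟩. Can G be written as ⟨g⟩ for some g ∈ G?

|G| = 36. The element z has order 36 (its powers give 36 distinct elements), so ⟨z⟩ = G and G is cyclic.

Answer: Yes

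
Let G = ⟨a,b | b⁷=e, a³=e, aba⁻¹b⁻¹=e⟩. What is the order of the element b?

Compute successive powers until reaching e:
  b¹ = b, b² = b², b³ = b³, b⁴ = b⁴, b⁵ = b⁵, b⁶ = b⁶, b⁷ = e.
The smallest positive k with bᵏ = e is 7.

Answer: 7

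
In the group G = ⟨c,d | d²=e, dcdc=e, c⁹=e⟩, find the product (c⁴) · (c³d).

Compute (c⁴) · (c³d) by multiplying left to right and reducing via the relations at each step:
  (c⁴) · c³ = c⁷
  (c⁷) · d = c⁷d

Answer: c⁷d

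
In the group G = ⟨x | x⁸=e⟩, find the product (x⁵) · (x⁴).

Compute (x⁵) · (x⁴) by multiplying left to right and reducing via the relations at each step:
  (x⁵) · x⁴ = x

Answer: x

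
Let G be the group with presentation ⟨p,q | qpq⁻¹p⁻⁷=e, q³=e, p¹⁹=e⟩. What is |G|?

Enumerate words in the generators, reducing via the relations: the distinct elements are
  {e, p, q, pq, p², p³, p⁴, p⁵, p⁶, p⁷, p⁸, p⁹, q², pq², p²q, p³q, p¹², p¹³, p¹¹, p¹⁰, p¹⁴, p¹⁵, p¹⁶, p¹⁷, p¹⁸, p⁴q, p⁵q, p⁶q, p⁷q, p⁸q, p⁹q, p²q², p³q², p¹²q, p¹³q, p¹¹q, p¹⁰q, p¹⁴q, p¹⁵q, p¹⁶q, p¹⁷q, p¹⁸q, p⁴q², p⁵q², p⁶q², p⁷q², p⁸q², p⁹q², p¹²q², p¹³q², p¹¹q², p¹⁰q², p¹⁴q², p¹⁵q², p¹⁶q², p¹⁷q², p¹⁸q²}.
No further products give new elements, so |G| = 57.

Answer: 57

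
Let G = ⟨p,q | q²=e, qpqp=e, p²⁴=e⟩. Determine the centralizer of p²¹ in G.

⟨p²¹⟩ ⊆ C_G(p²¹) since powers of p²¹ commute with p²¹; so |C_G(p²¹)| ≥ |⟨p²¹⟩| = 8.
By orbit–stabilizer, |C_G(p²¹)| = |G| / |conj. class of p²¹| = 48 / 2 = 24.
The 24 elements commuting with p²¹ are {e, p, p², p³, p⁴, p⁵, p⁶, p⁷, p⁸, p⁹, p¹⁰, p¹¹, p¹², p¹³, p¹⁴, p¹⁵, p¹⁶, p¹⁷, p¹⁸, p¹⁹, p²⁰, p²¹, p²², p²³}.

Answer: {e, p, p², p³, p⁴, p⁵, p⁶, p⁷, p⁸, p⁹, p¹⁰, p¹¹, p¹², p¹³, p¹⁴, p¹⁵, p¹⁶, p¹⁷, p¹⁸, p¹⁹, p²⁰, p²¹, p²², p²³}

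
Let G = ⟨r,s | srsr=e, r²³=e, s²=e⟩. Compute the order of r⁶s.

Compute successive powers until reaching e:
  (r⁶s)¹ = r⁶s, (r⁶s)² = e.
The smallest positive k with (r⁶s)ᵏ = e is 2.

Answer: 2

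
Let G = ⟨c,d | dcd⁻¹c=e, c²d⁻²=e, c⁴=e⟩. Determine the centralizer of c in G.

⟨c⟩ ⊆ C_G(c) since powers of c commute with c; so |C_G(c)| ≥ |⟨c⟩| = 4.
By orbit–stabilizer, |C_G(c)| = |G| / |conj. class of c| = 8 / 2 = 4.
The 4 elements commuting with c are {e, c, c², c³}.

Answer: {e, c, c², c³}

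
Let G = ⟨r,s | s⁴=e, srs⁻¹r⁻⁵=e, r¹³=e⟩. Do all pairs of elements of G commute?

r·s = rs but s·r = r⁵s, so r·s ≠ s·r and G is not abelian.

Answer: No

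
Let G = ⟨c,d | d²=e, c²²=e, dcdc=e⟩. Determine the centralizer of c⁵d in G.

⟨c⁵d⟩ ⊆ C_G(c⁵d) since powers of c⁵d commute with c⁵d; so |C_G(c⁵d)| ≥ |⟨c⁵d⟩| = 2.
By orbit–stabilizer, |C_G(c⁵d)| = |G| / |conj. class of c⁵d| = 44 / 11 = 4.
The 4 elements commuting with c⁵d are {e, c¹¹, c⁵d, c¹⁶d}.

Answer: {e, c¹¹, c⁵d, c¹⁶d}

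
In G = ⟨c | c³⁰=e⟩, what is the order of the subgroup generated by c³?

|⟨c³⟩| equals the order of c³. Compute successive powers until reaching e:
  (c³)¹ = c³, (c³)² = c⁶, (c³)³ = c⁹, (c³)⁴ = c¹², (c³)⁵ = c¹⁵, (c³)⁶ = c¹⁸, (c³)⁷ = c²¹, (c³)⁸ = c²⁴, (c³)⁹ = c²⁷, (c³)¹⁰ = e.
The smallest positive k with (c³)ᵏ = e is 10, so |⟨c³⟩| = 10.

Answer: 10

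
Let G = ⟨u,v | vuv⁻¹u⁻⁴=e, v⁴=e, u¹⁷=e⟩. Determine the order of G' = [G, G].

G' = [G, G] is generated by all commutators. The generator-pair commutators are: [u, v] = u¹⁴.
The subgroup they normally generate is {e, u, u², u³, u⁴, u⁵, u⁶, u⁷, u⁸, u⁹, u¹⁰, u¹¹, u¹², u¹³, u¹⁴, u¹⁵, u¹⁶}, of order 17.
Check: |G/G'| = 68/17 = 4 is the order of the abelianisation.

Answer: 17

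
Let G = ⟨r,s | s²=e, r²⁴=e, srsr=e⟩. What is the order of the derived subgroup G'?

G' = [G, G] is generated by all commutators. The generator-pair commutators are: [r, s] = r².
The subgroup they normally generate is {e, r², r⁴, r⁶, r⁸, r¹⁰, r¹², r¹⁴, r¹⁶, r¹⁸, r²⁰, r²²}, of order 12.
Check: |G/G'| = 48/12 = 4 is the order of the abelianisation.

Answer: 12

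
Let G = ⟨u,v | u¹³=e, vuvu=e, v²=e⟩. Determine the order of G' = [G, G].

G' = [G, G] is generated by all commutators. The generator-pair commutators are: [u, v] = u².
The subgroup they normally generate is {e, u, u², u³, u⁴, u⁵, u⁶, u⁷, u⁸, u⁹, u¹⁰, u¹¹, u¹²}, of order 13.
Check: |G/G'| = 26/13 = 2 is the order of the abelianisation.

Answer: 13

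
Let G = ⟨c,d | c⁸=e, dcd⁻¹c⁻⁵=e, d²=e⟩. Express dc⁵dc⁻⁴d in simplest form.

Multiply left to right, reducing at each step:
  d · c⁵ = cd
  (cd) · d = c
  c · c⁻⁴ = c⁵
  (c⁵) · d = c⁵d

Answer: c⁵d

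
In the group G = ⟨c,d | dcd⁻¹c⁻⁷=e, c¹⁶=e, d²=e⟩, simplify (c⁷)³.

Compute successive powers of (c⁷), reducing at each step:
  (c⁷)²: (c⁷) · c⁷ = c¹⁴
  (c⁷)³: (c¹⁴) · c⁷ = c⁵

Answer: c⁵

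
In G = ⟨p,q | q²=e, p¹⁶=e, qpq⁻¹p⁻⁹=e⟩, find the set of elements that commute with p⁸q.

⟨p⁸q⟩ ⊆ C_G(p⁸q) since powers of p⁸q commute with p⁸q; so |C_G(p⁸q)| ≥ |⟨p⁸q⟩| = 2.
By orbit–stabilizer, |C_G(p⁸q)| = |G| / |conj. class of p⁸q| = 32 / 2 = 16.
The 16 elements commuting with p⁸q are {e, p², p⁴, p⁶, p⁸, p¹⁰, p¹², p¹⁴, q, p¹⁰q, p²q, p¹²q, p⁴q, p¹⁴q, p⁶q, p⁸q}.

Answer: {e, p², p⁴, p⁶, p⁸, p¹⁰, p¹², p¹⁴, q, p¹⁰q, p²q, p¹²q, p⁴q, p¹⁴q, p⁶q, p⁸q}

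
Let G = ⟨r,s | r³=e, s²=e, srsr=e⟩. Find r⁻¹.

The order of r is 3 (smallest k with rᵏ = e), so r⁻¹ = r² = r².
Check: r · (r²) → r · r² = e, giving e as required.

Answer: r²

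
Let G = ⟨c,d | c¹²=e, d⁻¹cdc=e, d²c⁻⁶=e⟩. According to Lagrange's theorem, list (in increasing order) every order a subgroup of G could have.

|G| = 24 = 2³ · 3. By Lagrange's theorem the order of any subgroup divides 24; the divisors of 24 are 1, 2, 3, 4, 6, 8, 12, 24.

Answer: 1, 2, 3, 4, 6, 8, 12, 24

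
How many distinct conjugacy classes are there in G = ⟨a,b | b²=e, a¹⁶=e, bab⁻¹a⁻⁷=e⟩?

The conjugacy classes (representative and size) are:
  [e] (size 1), [a] (size 2), [a¹⁴] (size 2), [a³] (size 2), [a⁴] (size 2), [a¹⁰] (size 2), [a⁸] (size 1), [a⁹] (size 2), [a¹¹] (size 2), [a¹⁰b] (size 8), [ab] (size 8).
Class equation: 1 + 2 + 2 + 2 + 2 + 2 + 1 + 2 + 2 + 8 + 8 = 32 = |G|. So G has 11 conjugacy classes.

Answer: 11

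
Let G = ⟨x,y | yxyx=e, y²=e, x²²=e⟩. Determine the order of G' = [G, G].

G' = [G, G] is generated by all commutators. The generator-pair commutators are: [x, y] = x².
The subgroup they normally generate is {e, x², x⁴, x⁶, x⁸, x¹⁰, x¹², x¹⁴, x¹⁶, x¹⁸, x²⁰}, of order 11.
Check: |G/G'| = 44/11 = 4 is the order of the abelianisation.

Answer: 11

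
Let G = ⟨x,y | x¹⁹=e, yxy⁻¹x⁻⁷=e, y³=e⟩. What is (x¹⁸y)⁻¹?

The order of (x¹⁸y) is 3 (smallest k with (x¹⁸y)ᵏ = e), so (x¹⁸y)⁻¹ = (x¹⁸y)² = x¹¹y².
Check: (x¹⁸y) · (x¹¹y²) → (x¹⁸y) · x¹¹ = y;   y · y² = e, giving e as required.

Answer: x¹¹y²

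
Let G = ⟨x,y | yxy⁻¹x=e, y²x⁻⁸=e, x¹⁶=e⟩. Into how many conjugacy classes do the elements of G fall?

The conjugacy classes (representative and size) are:
  [e] (size 1), [x] (size 2), [x¹⁴] (size 2), [x¹³] (size 2), [x¹²] (size 2), [x⁵] (size 2), [x¹⁰] (size 2), [x⁷] (size 2), [x⁸] (size 1), [y⁻¹] (size 8), [x⁷y⁻¹] (size 8).
Class equation: 1 + 2 + 2 + 2 + 2 + 2 + 2 + 2 + 1 + 8 + 8 = 32 = |G|. So G has 11 conjugacy classes.

Answer: 11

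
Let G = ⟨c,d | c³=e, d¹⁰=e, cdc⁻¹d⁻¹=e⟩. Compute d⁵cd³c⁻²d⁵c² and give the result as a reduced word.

Multiply left to right, reducing at each step:
  (d⁵) · c = cd⁵
  (cd⁵) · d³ = cd⁸
  (cd⁸) · c⁻² = c²d⁸
  (c²d⁸) · d⁵ = c²d³
  (c²d³) · c² = cd³

Answer: cd³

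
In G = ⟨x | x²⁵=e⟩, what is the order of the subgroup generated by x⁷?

|⟨x⁷⟩| equals the order of x⁷. Compute successive powers until reaching e:
  (x⁷)¹ = x⁷, (x⁷)² = x¹⁴, (x⁷)³ = x²¹, (x⁷)⁴ = x³, (x⁷)⁵ = x¹⁰, (x⁷)⁶ = x¹⁷, (x⁷)⁷ = x²⁴, (x⁷)⁸ = x⁶, (x⁷)⁹ = x¹³, (x⁷)¹⁰ = x²⁰, (x⁷)¹¹ = x², (x⁷)¹² = x⁹, (x⁷)¹³ = x¹⁶, (x⁷)¹⁴ = x²³, (x⁷)¹⁵ = x⁵, (x⁷)¹⁶ = x¹², (x⁷)¹⁷ = x¹⁹, (x⁷)¹⁸ = x, (x⁷)¹⁹ = x⁸, (x⁷)²⁰ = x¹⁵, (x⁷)²¹ = x²², (x⁷)²² = x⁴, (x⁷)²³ = x¹¹, (x⁷)²⁴ = x¹⁸, (x⁷)²⁵ = e.
The smallest positive k with (x⁷)ᵏ = e is 25, so |⟨x⁷⟩| = 25.

Answer: 25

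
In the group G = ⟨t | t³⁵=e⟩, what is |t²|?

Compute successive powers until reaching e:
  (t²)¹ = t², (t²)² = t⁴, (t²)³ = t⁶, (t²)⁴ = t⁸, (t²)⁵ = t¹⁰, (t²)⁶ = t¹², (t²)⁷ = t¹⁴, (t²)⁸ = t¹⁶, (t²)⁹ = t¹⁸, (t²)¹⁰ = t²⁰, (t²)¹¹ = t²², (t²)¹² = t²⁴, (t²)¹³ = t²⁶, (t²)¹⁴ = t²⁸, (t²)¹⁵ = t³⁰, (t²)¹⁶ = t³², (t²)¹⁷ = t³⁴, (t²)¹⁸ = t, (t²)¹⁹ = t³, (t²)²⁰ = t⁵, (t²)²¹ = t⁷, (t²)²² = t⁹, (t²)²³ = t¹¹, (t²)²⁴ = t¹³, (t²)²⁵ = t¹⁵, (t²)²⁶ = t¹⁷, (t²)²⁷ = t¹⁹, (t²)²⁸ = t²¹, (t²)²⁹ = t²³, (t²)³⁰ = t²⁵, (t²)³¹ = t²⁷, (t²)³² = t²⁹, (t²)³³ = t³¹, (t²)³⁴ = t³³, (t²)³⁵ = e.
The smallest positive k with (t²)ᵏ = e is 35.

Answer: 35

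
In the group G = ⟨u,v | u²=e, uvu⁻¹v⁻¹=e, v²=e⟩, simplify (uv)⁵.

Compute successive powers of (uv), reducing at each step:
  (uv)²: (uv) · u = v;   v · v = e
  (uv)³: e · u = u;   u · v = uv
  (uv)⁴: (uv) · u = v;   v · v = e
  (uv)⁵: e · u = u;   u · v = uv

Answer: uv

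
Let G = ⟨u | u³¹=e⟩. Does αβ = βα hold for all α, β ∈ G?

G has a single generator, so G is cyclic and hence abelian.

Answer: Yes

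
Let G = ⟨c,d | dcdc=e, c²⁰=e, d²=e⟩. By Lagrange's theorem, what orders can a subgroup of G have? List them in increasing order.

|G| = 40 = 2³ · 5. By Lagrange's theorem the order of any subgroup divides 40; the divisors of 40 are 1, 2, 4, 5, 8, 10, 20, 40.

Answer: 1, 2, 4, 5, 8, 10, 20, 40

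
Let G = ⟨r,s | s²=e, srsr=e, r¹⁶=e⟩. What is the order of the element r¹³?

Compute successive powers until reaching e:
  (r¹³)¹ = r¹³, (r¹³)² = r¹⁰, (r¹³)³ = r⁷, (r¹³)⁴ = r⁴, (r¹³)⁵ = r, (r¹³)⁶ = r¹⁴, (r¹³)⁷ = r¹¹, (r¹³)⁸ = r⁸, (r¹³)⁹ = r⁵, (r¹³)¹⁰ = r², (r¹³)¹¹ = r¹⁵, (r¹³)¹² = r¹², (r¹³)¹³ = r⁹, (r¹³)¹⁴ = r⁶, (r¹³)¹⁵ = r³, (r¹³)¹⁶ = e.
The smallest positive k with (r¹³)ᵏ = e is 16.

Answer: 16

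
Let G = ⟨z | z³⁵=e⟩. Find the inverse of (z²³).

The order of (z²³) is 35 (smallest k with (z²³)ᵏ = e), so (z²³)⁻¹ = (z²³)³⁴ = z¹².
Check: (z²³) · (z¹²) → (z²³) · z¹² = e, giving e as required.

Answer: z¹²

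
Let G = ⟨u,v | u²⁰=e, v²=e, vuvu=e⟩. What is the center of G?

An element z ∈ Z(G) iff z commutes with every generator.
For example u¹⁰ is central: (u¹⁰)·u = u¹¹ = u·(u¹⁰); (u¹⁰)·v = u¹⁰v = v·(u¹⁰).
Whereas u ∉ Z(G) since u·v = uv ≠ u¹⁹v = v·u.
Checking each of the 40 elements this way gives Z(G) = {e, u¹⁰}, of order 2.

Answer: {e, u¹⁰}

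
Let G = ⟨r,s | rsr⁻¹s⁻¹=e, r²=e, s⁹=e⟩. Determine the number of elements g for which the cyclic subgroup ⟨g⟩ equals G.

G is cyclic of order 18. An element generates G iff its order is 18, and a cyclic group of order 18 has exactly φ(18) = 6 such elements.

Answer: 6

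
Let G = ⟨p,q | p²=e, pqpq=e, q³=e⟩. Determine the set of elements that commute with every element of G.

An element z ∈ Z(G) iff z commutes with every generator.
For example e is central: e·p = p = p·e; e·q = q = q·e.
Whereas p ∉ Z(G) since p·q = pq ≠ pq² = q·p.
Checking each of the 6 elements this way gives Z(G) = {e}, of order 1.

Answer: {e}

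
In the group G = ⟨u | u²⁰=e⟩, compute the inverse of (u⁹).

The order of (u⁹) is 20 (smallest k with (u⁹)ᵏ = e), so (u⁹)⁻¹ = (u⁹)¹⁹ = u¹¹.
Check: (u⁹) · (u¹¹) → (u⁹) · u¹¹ = e, giving e as required.

Answer: u¹¹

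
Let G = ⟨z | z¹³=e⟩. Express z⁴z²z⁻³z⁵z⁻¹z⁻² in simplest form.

Multiply left to right, reducing at each step:
  (z⁴) · z² = z⁶
  (z⁶) · z⁻³ = z³
  (z³) · z⁵ = z⁸
  (z⁸) · z⁻¹ = z⁷
  (z⁷) · z⁻² = z⁵

Answer: z⁵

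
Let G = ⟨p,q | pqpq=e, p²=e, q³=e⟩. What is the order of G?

Enumerate words in the generators, reducing via the relations: the distinct elements are
  {e, p, q, pq, q², pq²}.
No further products give new elements, so |G| = 6.

Answer: 6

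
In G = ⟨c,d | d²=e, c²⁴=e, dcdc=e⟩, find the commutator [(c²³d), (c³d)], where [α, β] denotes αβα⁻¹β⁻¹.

[(c²³d), (c³d)] = (c²³d)·(c³d)·(c²³d)⁻¹·(c³d)⁻¹.
  (c²³d) · (c³d) = c²⁰
  (c²⁰) · (c²³d) = c¹⁹d
  (c¹⁹d) · (c³d) = c¹⁶

Answer: c¹⁶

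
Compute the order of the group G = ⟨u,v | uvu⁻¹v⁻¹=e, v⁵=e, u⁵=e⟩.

Enumerate words in the generators, reducing via the relations: the distinct elements are
  {e, u, v, uv, u², u³, u⁴, v², v³, v⁴, uv², uv³, uv⁴, u²v, u³v, u⁴v, u²v², u²v³, u²v⁴, u³v², u³v³, u³v⁴, u⁴v², u⁴v³, u⁴v⁴}.
No further products give new elements, so |G| = 25.

Answer: 25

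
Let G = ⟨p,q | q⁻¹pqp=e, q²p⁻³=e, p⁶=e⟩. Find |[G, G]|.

G' = [G, G] is generated by all commutators. The generator-pair commutators are: [p, q] = p².
The subgroup they normally generate is {e, p², p⁴}, of order 3.
Check: |G/G'| = 12/3 = 4 is the order of the abelianisation.

Answer: 3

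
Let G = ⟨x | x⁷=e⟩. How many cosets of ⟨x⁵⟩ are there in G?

First find ord(x⁵) by computing successive powers:
  (x⁵)¹ = x⁵, (x⁵)² = x³, (x⁵)³ = x, (x⁵)⁴ = x⁶, (x⁵)⁵ = x⁴, (x⁵)⁶ = x², (x⁵)⁷ = e.
So |⟨x⁵⟩| = ord(x⁵) = 7. With |G| = 7, by Lagrange [G : ⟨x⁵⟩] = 7/7 = 1.

Answer: 1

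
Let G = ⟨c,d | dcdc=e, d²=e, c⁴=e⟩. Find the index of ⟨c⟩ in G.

First find ord(c) by computing successive powers:
  c¹ = c, c² = c², c³ = c³, c⁴ = e.
So |⟨c⟩| = ord(c) = 4. With |G| = 8, by Lagrange [G : ⟨c⟩] = 8/4 = 2.

Answer: 2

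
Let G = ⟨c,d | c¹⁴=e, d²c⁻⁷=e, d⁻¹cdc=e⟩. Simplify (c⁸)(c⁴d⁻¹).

Compute (c⁸) · (c⁴d⁻¹) by multiplying left to right and reducing via the relations at each step:
  (c⁸) · c⁴ = c¹²
  (c¹²) · d⁻¹ = c⁵d

Answer: c⁵d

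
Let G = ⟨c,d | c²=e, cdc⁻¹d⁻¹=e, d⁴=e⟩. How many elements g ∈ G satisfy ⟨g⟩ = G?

⟨g⟩ = G would require ord(g) = |G| = 8, but the maximum element order in G is 4 < 8. So G is not cyclic and no single element generates it: the count is 0.

Answer: 0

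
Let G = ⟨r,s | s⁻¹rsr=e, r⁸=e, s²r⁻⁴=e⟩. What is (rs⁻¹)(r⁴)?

Compute (rs⁻¹) · (r⁴) by multiplying left to right and reducing via the relations at each step:
  (rs⁻¹) · r⁴ = rs

Answer: rs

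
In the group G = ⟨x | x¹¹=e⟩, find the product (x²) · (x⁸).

Compute (x²) · (x⁸) by multiplying left to right and reducing via the relations at each step:
  (x²) · x⁸ = x¹⁰

Answer: x¹⁰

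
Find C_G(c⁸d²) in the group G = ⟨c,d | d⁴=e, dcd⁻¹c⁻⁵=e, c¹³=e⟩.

⟨c⁸d²⟩ ⊆ C_G(c⁸d²) since powers of c⁸d² commute with c⁸d²; so |C_G(c⁸d²)| ≥ |⟨c⁸d²⟩| = 2.
By orbit–stabilizer, |C_G(c⁸d²)| = |G| / |conj. class of c⁸d²| = 52 / 13 = 4.
The 4 elements commuting with c⁸d² are {e, c¹⁰d, c⁸d², c¹¹d³}.

Answer: {e, c¹⁰d, c⁸d², c¹¹d³}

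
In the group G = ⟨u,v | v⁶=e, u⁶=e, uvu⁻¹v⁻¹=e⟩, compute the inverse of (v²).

The order of (v²) is 3 (smallest k with (v²)ᵏ = e), so (v²)⁻¹ = (v²)² = v⁴.
Check: (v²) · (v⁴) → (v²) · v⁴ = e, giving e as required.

Answer: v⁴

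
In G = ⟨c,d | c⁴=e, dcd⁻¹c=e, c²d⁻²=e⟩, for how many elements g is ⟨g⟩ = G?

⟨g⟩ = G would require ord(g) = |G| = 8, but the maximum element order in G is 4 < 8. So G is not cyclic and no single element generates it: the count is 0.

Answer: 0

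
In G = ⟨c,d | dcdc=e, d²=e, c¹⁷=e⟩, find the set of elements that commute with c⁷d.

⟨c⁷d⟩ ⊆ C_G(c⁷d) since powers of c⁷d commute with c⁷d; so |C_G(c⁷d)| ≥ |⟨c⁷d⟩| = 2.
By orbit–stabilizer, |C_G(c⁷d)| = |G| / |conj. class of c⁷d| = 34 / 17 = 2.
The 2 elements commuting with c⁷d are {e, c⁷d}.

Answer: {e, c⁷d}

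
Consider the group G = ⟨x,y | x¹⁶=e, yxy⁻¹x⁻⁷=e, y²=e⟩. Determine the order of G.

Enumerate words in the generators, reducing via the relations: the distinct elements are
  {e, x, y, xy, x², x³, x⁴, x⁵, x⁶, x⁷, x⁸, x⁹, x²y, x³y, x¹², x¹³, x¹¹, x¹⁰, x¹⁴, x¹⁵, x⁴y, x⁵y, x⁶y, x⁷y, x⁸y, x⁹y, x¹²y, x¹³y, x¹¹y, x¹⁰y, x¹⁴y, x¹⁵y}.
No further products give new elements, so |G| = 32.

Answer: 32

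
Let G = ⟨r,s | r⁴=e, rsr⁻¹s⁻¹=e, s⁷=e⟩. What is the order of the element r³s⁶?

Compute successive powers until reaching e:
  (r³s⁶)¹ = r³s⁶, (r³s⁶)² = r²s⁵, (r³s⁶)³ = rs⁴, (r³s⁶)⁴ = s³, (r³s⁶)⁵ = r³s², (r³s⁶)⁶ = r²s, (r³s⁶)⁷ = r, (r³s⁶)⁸ = s⁶, (r³s⁶)⁹ = r³s⁵, (r³s⁶)¹⁰ = r²s⁴, (r³s⁶)¹¹ = rs³, (r³s⁶)¹² = s², (r³s⁶)¹³ = r³s, (r³s⁶)¹⁴ = r², (r³s⁶)¹⁵ = rs⁶, (r³s⁶)¹⁶ = s⁵, (r³s⁶)¹⁷ = r³s⁴, (r³s⁶)¹⁸ = r²s³, (r³s⁶)¹⁹ = rs², (r³s⁶)²⁰ = s, (r³s⁶)²¹ = r³, (r³s⁶)²² = r²s⁶, (r³s⁶)²³ = rs⁵, (r³s⁶)²⁴ = s⁴, (r³s⁶)²⁵ = r³s³, (r³s⁶)²⁶ = r²s², (r³s⁶)²⁷ = rs, (r³s⁶)²⁸ = e.
The smallest positive k with (r³s⁶)ᵏ = e is 28.

Answer: 28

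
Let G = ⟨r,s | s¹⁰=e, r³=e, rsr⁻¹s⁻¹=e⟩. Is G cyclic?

|G| = 30. The element rs has order 30 (its powers give 30 distinct elements), so ⟨rs⟩ = G and G is cyclic.

Answer: Yes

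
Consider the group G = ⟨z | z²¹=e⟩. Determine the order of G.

G is generated by a single element, so G is cyclic. The relator gives z²¹ = e and no smaller power is forced to be e, so the 21 powers {e, z, z², z³, z⁴, z⁵, z⁶, z⁷, z⁸, z⁹, z²⁰, z¹², z¹³, z¹¹, z¹⁰, z¹⁴, z¹⁵, z¹⁶, z¹⁷, z¹⁸, z¹⁹} are distinct. Hence |G| = 21.

Answer: 21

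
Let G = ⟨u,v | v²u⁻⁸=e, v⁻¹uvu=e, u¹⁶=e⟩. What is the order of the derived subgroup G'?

G' = [G, G] is generated by all commutators. The generator-pair commutators are: [u, v] = u².
The subgroup they normally generate is {e, u², u⁴, u⁶, u⁸, u¹⁰, u¹², u¹⁴}, of order 8.
Check: |G/G'| = 32/8 = 4 is the order of the abelianisation.

Answer: 8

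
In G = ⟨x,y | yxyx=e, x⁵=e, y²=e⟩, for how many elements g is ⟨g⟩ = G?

⟨g⟩ = G would require ord(g) = |G| = 10, but the maximum element order in G is 5 < 10. So G is not cyclic and no single element generates it: the count is 0.

Answer: 0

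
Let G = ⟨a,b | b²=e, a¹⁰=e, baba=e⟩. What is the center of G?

An element z ∈ Z(G) iff z commutes with every generator.
For example a⁵ is central: (a⁵)·a = a⁶ = a·(a⁵); (a⁵)·b = a⁵b = b·(a⁵).
Whereas a ∉ Z(G) since a·b = ab ≠ a⁹b = b·a.
Checking each of the 20 elements this way gives Z(G) = {e, a⁵}, of order 2.

Answer: {e, a⁵}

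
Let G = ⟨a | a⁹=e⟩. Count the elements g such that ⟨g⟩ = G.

G is cyclic of order 9. An element generates G iff its order is 9, and a cyclic group of order 9 has exactly φ(9) = 6 such elements.

Answer: 6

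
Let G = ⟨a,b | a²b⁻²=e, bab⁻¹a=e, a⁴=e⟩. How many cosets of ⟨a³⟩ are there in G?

First find ord(a³) by computing successive powers:
  (a³)¹ = a³, (a³)² = a², (a³)³ = a, (a³)⁴ = e.
So |⟨a³⟩| = ord(a³) = 4. With |G| = 8, by Lagrange [G : ⟨a³⟩] = 8/4 = 2.

Answer: 2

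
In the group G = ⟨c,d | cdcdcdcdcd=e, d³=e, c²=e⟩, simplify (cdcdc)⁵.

Compute successive powers of (cdcdc), reducing at each step:
  (cdcdc)²: (cdcdc) · c = cdcd;   (cdcd) · d = cdcd²;   (cdcd²) · c = cdcd²c;   (cdcd²c) · d = cdcd²cd;   (cdcd²cd) · c = cdcd²cdc
  (cdcdc)³: (cdcd²cdc) · c = cdcd²cd;   (cdcd²cd) · d = cdcd²cd²;   (cdcd²cd²) · c = cd²cdcd;   (cd²cdcd) · d = cd²cdcd²;   (cd²cdcd²) · c = cd²cdcd²c
  (cdcdc)⁴: (cd²cdcd²c) · c = cd²cdcd²;   (cd²cdcd²) · d = cd²cdc;   (cd²cdc) · c = cd²cd;   (cd²cd) · d = cd²cd²;   (cd²cd²) · c = cd²cd²c
  (cdcdc)⁵: (cd²cd²c) · c = cd²cd²;   (cd²cd²) · d = cd²c;   (cd²c) · c = cd²;   (cd²) · d = c;   c · c = e

Answer: e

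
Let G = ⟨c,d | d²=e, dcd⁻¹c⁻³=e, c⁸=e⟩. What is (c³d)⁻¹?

The order of (c³d) is 4 (smallest k with (c³d)ᵏ = e), so (c³d)⁻¹ = (c³d)³ = c⁷d.
Check: (c³d) · (c⁷d) → (c³d) · c⁷ = d;   d · d = e, giving e as required.

Answer: c⁷d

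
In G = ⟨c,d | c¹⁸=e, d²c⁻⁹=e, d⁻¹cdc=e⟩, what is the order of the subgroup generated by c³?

|⟨c³⟩| equals the order of c³. Compute successive powers until reaching e:
  (c³)¹ = c³, (c³)² = c⁶, (c³)³ = c⁹, (c³)⁴ = c¹², (c³)⁵ = c¹⁵, (c³)⁶ = e.
The smallest positive k with (c³)ᵏ = e is 6, so |⟨c³⟩| = 6.

Answer: 6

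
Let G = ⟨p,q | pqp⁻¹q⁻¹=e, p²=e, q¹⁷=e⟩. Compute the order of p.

Compute successive powers until reaching e:
  p¹ = p, p² = e.
The smallest positive k with pᵏ = e is 2.

Answer: 2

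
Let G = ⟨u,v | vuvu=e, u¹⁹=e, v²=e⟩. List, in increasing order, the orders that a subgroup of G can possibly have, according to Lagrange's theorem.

|G| = 38 = 2 · 19. By Lagrange's theorem the order of any subgroup divides 38; the divisors of 38 are 1, 2, 19, 38.

Answer: 1, 2, 19, 38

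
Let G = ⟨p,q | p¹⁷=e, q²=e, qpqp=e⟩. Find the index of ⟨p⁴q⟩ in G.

First find ord(p⁴q) by computing successive powers:
  (p⁴q)¹ = p⁴q, (p⁴q)² = e.
So |⟨p⁴q⟩| = ord(p⁴q) = 2. With |G| = 34, by Lagrange [G : ⟨p⁴q⟩] = 34/2 = 17.

Answer: 17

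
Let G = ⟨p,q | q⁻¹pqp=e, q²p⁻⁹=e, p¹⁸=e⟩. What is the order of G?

Enumerate words in the generators, reducing via the relations: the distinct elements are
  {e, p, q, pq, p², p³, p⁴, p⁵, p⁶, p⁷, p⁸, p⁹, p²q, p³q, p¹², p¹³, p¹¹, p¹⁰, p¹⁴, p¹⁵, p¹⁶, p¹⁷, p⁴q, p⁵q, p⁶q, p⁷q, p⁸q, q⁻¹, pq⁻¹, p²q⁻¹, p³q⁻¹, p⁴q⁻¹, p⁵q⁻¹, p⁶q⁻¹, p⁷q⁻¹, p⁸q⁻¹}.
No further products give new elements, so |G| = 36.

Answer: 36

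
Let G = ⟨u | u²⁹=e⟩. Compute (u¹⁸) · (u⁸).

Compute (u¹⁸) · (u⁸) by multiplying left to right and reducing via the relations at each step:
  (u¹⁸) · u⁸ = u²⁶

Answer: u²⁶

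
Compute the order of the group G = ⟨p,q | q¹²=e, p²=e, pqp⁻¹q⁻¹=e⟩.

Enumerate words in the generators, reducing via the relations: the distinct elements are
  {e, p, q, pq, q², q³, q⁴, q⁵, q⁶, q⁷, q⁸, q⁹, pq², pq³, pq⁴, pq⁵, pq⁶, pq⁷, pq⁸, pq⁹, q¹¹, q¹⁰, pq¹¹, pq¹⁰}.
No further products give new elements, so |G| = 24.

Answer: 24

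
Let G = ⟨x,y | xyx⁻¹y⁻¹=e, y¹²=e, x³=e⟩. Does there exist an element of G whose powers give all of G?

|G| = 36, but the maximum element order in G is 12 < 36. No single element generates all of G, so G is not cyclic.

Answer: No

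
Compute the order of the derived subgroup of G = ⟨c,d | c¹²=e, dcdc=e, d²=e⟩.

G' = [G, G] is generated by all commutators. The generator-pair commutators are: [c, d] = c².
The subgroup they normally generate is {e, c², c⁴, c⁶, c⁸, c¹⁰}, of order 6.
Check: |G/G'| = 24/6 = 4 is the order of the abelianisation.

Answer: 6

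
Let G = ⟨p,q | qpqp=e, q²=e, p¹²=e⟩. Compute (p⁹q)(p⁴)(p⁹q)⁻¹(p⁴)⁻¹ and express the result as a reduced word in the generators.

[(p⁹q), (p⁴)] = (p⁹q)·(p⁴)·(p⁹q)⁻¹·(p⁴)⁻¹.
  (p⁹q) · (p⁴) = p⁵q
  (p⁵q) · (p⁹q) = p⁸
  (p⁸) · (p⁸) = p⁴

Answer: p⁴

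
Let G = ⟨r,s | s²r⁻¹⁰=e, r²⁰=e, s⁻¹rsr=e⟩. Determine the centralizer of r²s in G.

⟨r²s⟩ ⊆ C_G(r²s) since powers of r²s commute with r²s; so |C_G(r²s)| ≥ |⟨r²s⟩| = 4.
By orbit–stabilizer, |C_G(r²s)| = |G| / |conj. class of r²s| = 40 / 10 = 4.
The 4 elements commuting with r²s are {e, r¹⁰, r²s, r²s⁻¹}.

Answer: {e, r¹⁰, r²s, r²s⁻¹}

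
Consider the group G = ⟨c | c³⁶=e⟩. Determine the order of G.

G is generated by a single element, so G is cyclic. The relator gives c³⁶ = e and no smaller power is forced to be e, so the 36 powers {c, e, c², c³, c⁴, c⁵, c⁶, c⁷, c⁸, c⁹, c²², c²³, c²¹, c²⁰, c²⁴, c²⁵, c²⁶, c²⁷, c²⁸, c²⁹, c³², c³³, c³¹, c³⁰, c³⁴, c³⁵, c¹², c¹³, c¹¹, c¹⁰, c¹⁴, c¹⁵, c¹⁶, c¹⁷, c¹⁸, c¹⁹} are distinct. Hence |G| = 36.

Answer: 36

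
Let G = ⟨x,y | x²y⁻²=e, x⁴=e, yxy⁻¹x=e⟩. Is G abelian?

x·y = xy but y·x = xy⁻¹, so x·y ≠ y·x and G is not abelian.

Answer: No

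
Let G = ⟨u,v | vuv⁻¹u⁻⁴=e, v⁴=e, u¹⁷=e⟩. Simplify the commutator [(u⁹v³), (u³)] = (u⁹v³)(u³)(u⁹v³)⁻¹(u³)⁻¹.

[(u⁹v³), (u³)] = (u⁹v³)·(u³)·(u⁹v³)⁻¹·(u³)⁻¹.
  (u⁹v³) · (u³) = u¹⁴v³
  (u¹⁴v³) · (u¹⁵v) = u⁵
  (u⁵) · (u¹⁴) = u²

Answer: u²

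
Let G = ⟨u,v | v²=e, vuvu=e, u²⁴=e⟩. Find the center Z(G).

An element z ∈ Z(G) iff z commutes with every generator.
For example u¹² is central: (u¹²)·u = u¹³ = u·(u¹²); (u¹²)·v = u¹²v = v·(u¹²).
Whereas u ∉ Z(G) since u·v = uv ≠ u²³v = v·u.
Checking each of the 48 elements this way gives Z(G) = {e, u¹²}, of order 2.

Answer: {e, u¹²}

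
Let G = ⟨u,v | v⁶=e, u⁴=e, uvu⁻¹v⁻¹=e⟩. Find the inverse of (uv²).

The order of (uv²) is 12 (smallest k with (uv²)ᵏ = e), so (uv²)⁻¹ = (uv²)¹¹ = u³v⁴.
Check: (uv²) · (u³v⁴) → (uv²) · u³ = v²;   (v²) · v⁴ = e, giving e as required.

Answer: u³v⁴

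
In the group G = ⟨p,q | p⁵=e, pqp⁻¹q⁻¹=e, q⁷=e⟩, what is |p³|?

Compute successive powers until reaching e:
  (p³)¹ = p³, (p³)² = p, (p³)³ = p⁴, (p³)⁴ = p², (p³)⁵ = e.
The smallest positive k with (p³)ᵏ = e is 5.

Answer: 5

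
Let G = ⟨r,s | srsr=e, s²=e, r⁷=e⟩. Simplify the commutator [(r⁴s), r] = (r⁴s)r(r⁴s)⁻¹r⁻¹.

[(r⁴s), r] = (r⁴s)·r·(r⁴s)⁻¹·r⁻¹.
  (r⁴s) · r = r³s
  (r³s) · (r⁴s) = r⁶
  (r⁶) · (r⁶) = r⁵

Answer: r⁵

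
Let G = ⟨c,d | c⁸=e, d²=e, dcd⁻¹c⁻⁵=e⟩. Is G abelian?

c·d = cd but d·c = c⁵d, so c·d ≠ d·c and G is not abelian.

Answer: No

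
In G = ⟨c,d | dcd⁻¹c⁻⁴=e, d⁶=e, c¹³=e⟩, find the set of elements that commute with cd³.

⟨cd³⟩ ⊆ C_G(cd³) since powers of cd³ commute with cd³; so |C_G(cd³)| ≥ |⟨cd³⟩| = 2.
By orbit–stabilizer, |C_G(cd³)| = |G| / |conj. class of cd³| = 78 / 13 = 6.
The 6 elements commuting with cd³ are {e, cd³, c⁵d, c²d⁵, c⁹d⁴, c¹²d²}.

Answer: {e, cd³, c⁵d, c²d⁵, c⁹d⁴, c¹²d²}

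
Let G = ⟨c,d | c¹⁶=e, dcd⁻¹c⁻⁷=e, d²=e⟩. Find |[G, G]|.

G' = [G, G] is generated by all commutators. The generator-pair commutators are: [c, d] = c¹⁰.
The subgroup they normally generate is {e, c², c⁴, c⁶, c⁸, c¹⁰, c¹², c¹⁴}, of order 8.
Check: |G/G'| = 32/8 = 4 is the order of the abelianisation.

Answer: 8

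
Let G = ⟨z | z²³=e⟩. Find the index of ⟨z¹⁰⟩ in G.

First find ord(z¹⁰) by computing successive powers:
  (z¹⁰)¹ = z¹⁰, (z¹⁰)² = z²⁰, (z¹⁰)³ = z⁷, (z¹⁰)⁴ = z¹⁷, (z¹⁰)⁵ = z⁴, (z¹⁰)⁶ = z¹⁴, (z¹⁰)⁷ = z, (z¹⁰)⁸ = z¹¹, (z¹⁰)⁹ = z²¹, (z¹⁰)¹⁰ = z⁸, (z¹⁰)¹¹ = z¹⁸, (z¹⁰)¹² = z⁵, (z¹⁰)¹³ = z¹⁵, (z¹⁰)¹⁴ = z², (z¹⁰)¹⁵ = z¹², (z¹⁰)¹⁶ = z²², (z¹⁰)¹⁷ = z⁹, (z¹⁰)¹⁸ = z¹⁹, (z¹⁰)¹⁹ = z⁶, (z¹⁰)²⁰ = z¹⁶, (z¹⁰)²¹ = z³, (z¹⁰)²² = z¹³, (z¹⁰)²³ = e.
So |⟨z¹⁰⟩| = ord(z¹⁰) = 23. With |G| = 23, by Lagrange [G : ⟨z¹⁰⟩] = 23/23 = 1.

Answer: 1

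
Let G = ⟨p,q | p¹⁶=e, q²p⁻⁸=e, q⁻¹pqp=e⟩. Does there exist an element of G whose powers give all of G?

Every cyclic group is abelian. But p·q = pq while q·p = p⁷q⁻¹, so p·q ≠ q·p and G is not abelian. Hence G is not cyclic.

Answer: No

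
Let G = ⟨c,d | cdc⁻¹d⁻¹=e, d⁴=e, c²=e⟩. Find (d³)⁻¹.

The order of (d³) is 4 (smallest k with (d³)ᵏ = e), so (d³)⁻¹ = (d³)³ = d.
Check: (d³) · d → (d³) · d = e, giving e as required.

Answer: d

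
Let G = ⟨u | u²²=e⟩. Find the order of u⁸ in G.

Compute successive powers until reaching e:
  (u⁸)¹ = u⁸, (u⁸)² = u¹⁶, (u⁸)³ = u², (u⁸)⁴ = u¹⁰, (u⁸)⁵ = u¹⁸, (u⁸)⁶ = u⁴, (u⁸)⁷ = u¹², (u⁸)⁸ = u²⁰, (u⁸)⁹ = u⁶, (u⁸)¹⁰ = u¹⁴, (u⁸)¹¹ = e.
The smallest positive k with (u⁸)ᵏ = e is 11.

Answer: 11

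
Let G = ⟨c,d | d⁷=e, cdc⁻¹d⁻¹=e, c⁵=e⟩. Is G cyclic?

|G| = 35. The element cd has order 35 (its powers give 35 distinct elements), so ⟨cd⟩ = G and G is cyclic.

Answer: Yes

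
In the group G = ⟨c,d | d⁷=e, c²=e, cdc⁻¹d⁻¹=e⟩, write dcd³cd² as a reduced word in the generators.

Multiply left to right, reducing at each step:
  d · c = cd
  (cd) · d³ = cd⁴
  (cd⁴) · c = d⁴
  (d⁴) · d² = d⁶

Answer: d⁶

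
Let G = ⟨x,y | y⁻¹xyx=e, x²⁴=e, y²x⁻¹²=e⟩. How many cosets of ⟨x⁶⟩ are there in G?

First find ord(x⁶) by computing successive powers:
  (x⁶)¹ = x⁶, (x⁶)² = x¹², (x⁶)³ = x¹⁸, (x⁶)⁴ = e.
So |⟨x⁶⟩| = ord(x⁶) = 4. With |G| = 48, by Lagrange [G : ⟨x⁶⟩] = 48/4 = 12.

Answer: 12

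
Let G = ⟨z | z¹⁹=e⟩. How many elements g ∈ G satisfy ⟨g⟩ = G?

G is cyclic of order 19. An element generates G iff its order is 19, and a cyclic group of order 19 has exactly φ(19) = 18 such elements.

Answer: 18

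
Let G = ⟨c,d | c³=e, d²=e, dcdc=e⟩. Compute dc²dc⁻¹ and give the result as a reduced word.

Multiply left to right, reducing at each step:
  d · c² = cd
  (cd) · d = c
  c · c⁻¹ = e

Answer: e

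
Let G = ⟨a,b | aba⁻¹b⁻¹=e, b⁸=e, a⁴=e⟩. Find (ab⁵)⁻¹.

The order of (ab⁵) is 8 (smallest k with (ab⁵)ᵏ = e), so (ab⁵)⁻¹ = (ab⁵)⁷ = a³b³.
Check: (ab⁵) · (a³b³) → (ab⁵) · a³ = b⁵;   (b⁵) · b³ = e, giving e as required.

Answer: a³b³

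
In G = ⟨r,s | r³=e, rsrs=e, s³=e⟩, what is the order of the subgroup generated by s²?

|⟨s²⟩| equals the order of s². Compute successive powers until reaching e:
  (s²)¹ = s², (s²)² = s, (s²)³ = e.
The smallest positive k with (s²)ᵏ = e is 3, so |⟨s²⟩| = 3.

Answer: 3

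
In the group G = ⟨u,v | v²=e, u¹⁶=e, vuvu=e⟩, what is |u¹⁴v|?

Compute successive powers until reaching e:
  (u¹⁴v)¹ = u¹⁴v, (u¹⁴v)² = e.
The smallest positive k with (u¹⁴v)ᵏ = e is 2.

Answer: 2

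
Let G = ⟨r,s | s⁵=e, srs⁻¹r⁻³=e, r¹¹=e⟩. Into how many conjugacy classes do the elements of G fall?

The conjugacy classes (representative and size) are:
  [e] (size 1), [r³] (size 5), [r⁶] (size 5), [r⁷s] (size 11), [r⁹s²] (size 11), [r⁷s³] (size 11), [r⁷s⁴] (size 11).
Class equation: 1 + 5 + 5 + 11 + 11 + 11 + 11 = 55 = |G|. So G has 7 conjugacy classes.

Answer: 7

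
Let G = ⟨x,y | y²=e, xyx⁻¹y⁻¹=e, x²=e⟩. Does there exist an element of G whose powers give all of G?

|G| = 4, but the maximum element order in G is 2 < 4. No single element generates all of G, so G is not cyclic.

Answer: No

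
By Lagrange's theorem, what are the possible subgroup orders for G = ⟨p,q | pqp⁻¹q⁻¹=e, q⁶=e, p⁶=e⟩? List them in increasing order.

|G| = 36 = 2² · 3². By Lagrange's theorem the order of any subgroup divides 36; the divisors of 36 are 1, 2, 3, 4, 6, 9, 12, 18, 36.

Answer: 1, 2, 3, 4, 6, 9, 12, 18, 36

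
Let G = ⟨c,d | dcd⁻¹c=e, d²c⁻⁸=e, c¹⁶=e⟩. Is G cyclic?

Every cyclic group is abelian. But c·d = cd while d·c = c⁷d⁻¹, so c·d ≠ d·c and G is not abelian. Hence G is not cyclic.

Answer: No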